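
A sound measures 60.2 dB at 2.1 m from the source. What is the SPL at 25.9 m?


Given values:
  SPL1 = 60.2 dB, r1 = 2.1 m, r2 = 25.9 m
Formula: SPL2 = SPL1 - 20 * log10(r2 / r1)
Compute ratio: r2 / r1 = 25.9 / 2.1 = 12.3333
Compute log10: log10(12.3333) = 1.091079
Compute drop: 20 * 1.091079 = 21.8216
SPL2 = 60.2 - 21.8216 = 38.38

38.38 dB


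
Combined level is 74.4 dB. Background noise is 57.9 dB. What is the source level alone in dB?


Given values:
  L_total = 74.4 dB, L_bg = 57.9 dB
Formula: L_source = 10 * log10(10^(L_total/10) - 10^(L_bg/10))
Convert to linear:
  10^(74.4/10) = 27542287.0334
  10^(57.9/10) = 616595.0019
Difference: 27542287.0334 - 616595.0019 = 26925692.0315
L_source = 10 * log10(26925692.0315) = 74.3

74.3 dB


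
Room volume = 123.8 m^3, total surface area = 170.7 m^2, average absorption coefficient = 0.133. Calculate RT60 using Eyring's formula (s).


Given values:
  V = 123.8 m^3, S = 170.7 m^2, alpha = 0.133
Formula: RT60 = 0.161 * V / (-S * ln(1 - alpha))
Compute ln(1 - 0.133) = ln(0.867) = -0.142716
Denominator: -170.7 * -0.142716 = 24.3616
Numerator: 0.161 * 123.8 = 19.9318
RT60 = 19.9318 / 24.3616 = 0.818

0.818 s


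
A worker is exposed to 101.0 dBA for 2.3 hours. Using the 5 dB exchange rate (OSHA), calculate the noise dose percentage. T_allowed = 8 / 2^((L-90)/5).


Given values:
  L = 101.0 dBA, T = 2.3 hours
Formula: T_allowed = 8 / 2^((L - 90) / 5)
Compute exponent: (101.0 - 90) / 5 = 2.2
Compute 2^(2.2) = 4.594793
T_allowed = 8 / 4.594793 = 1.741101 hours
Dose = (T / T_allowed) * 100
Dose = (2.3 / 1.741101) * 100 = 132.1

132.1 %


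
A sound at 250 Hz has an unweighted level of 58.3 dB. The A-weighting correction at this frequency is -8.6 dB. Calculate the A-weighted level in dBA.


Given values:
  SPL = 58.3 dB
  A-weighting at 250 Hz = -8.6 dB
Formula: L_A = SPL + A_weight
L_A = 58.3 + (-8.6)
L_A = 49.7

49.7 dBA


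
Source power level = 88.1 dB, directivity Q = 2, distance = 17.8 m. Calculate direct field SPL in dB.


Given values:
  Lw = 88.1 dB, Q = 2, r = 17.8 m
Formula: SPL = Lw + 10 * log10(Q / (4 * pi * r^2))
Compute 4 * pi * r^2 = 4 * pi * 17.8^2 = 3981.5289
Compute Q / denom = 2 / 3981.5289 = 0.00050232
Compute 10 * log10(0.00050232) = -32.9902
SPL = 88.1 + (-32.9902) = 55.11

55.11 dB


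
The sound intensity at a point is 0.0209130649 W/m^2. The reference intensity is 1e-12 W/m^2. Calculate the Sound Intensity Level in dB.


Given values:
  I = 0.0209130649 W/m^2
  I_ref = 1e-12 W/m^2
Formula: SIL = 10 * log10(I / I_ref)
Compute ratio: I / I_ref = 20913064900
Compute log10: log10(20913064900) = 10.320418
Multiply: SIL = 10 * 10.320418 = 103.2

103.2 dB


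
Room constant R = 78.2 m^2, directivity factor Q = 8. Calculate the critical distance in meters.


Given values:
  R = 78.2 m^2, Q = 8
Formula: d_c = 0.141 * sqrt(Q * R)
Compute Q * R = 8 * 78.2 = 625.6
Compute sqrt(625.6) = 25.012
d_c = 0.141 * 25.012 = 3.527

3.527 m


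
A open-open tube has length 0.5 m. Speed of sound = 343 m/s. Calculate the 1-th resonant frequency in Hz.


Given values:
  Tube type: open-open, L = 0.5 m, c = 343 m/s, n = 1
Formula: f_n = n * c / (2 * L)
Compute 2 * L = 2 * 0.5 = 1.0
f = 1 * 343 / 1.0
f = 343.0

343.0 Hz


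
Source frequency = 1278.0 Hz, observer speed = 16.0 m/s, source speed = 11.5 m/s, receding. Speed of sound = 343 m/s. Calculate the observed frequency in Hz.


Given values:
  f_s = 1278.0 Hz, v_o = 16.0 m/s, v_s = 11.5 m/s
  Direction: receding
Formula: f_o = f_s * (c - v_o) / (c + v_s)
Numerator: c - v_o = 343 - 16.0 = 327.0
Denominator: c + v_s = 343 + 11.5 = 354.5
f_o = 1278.0 * 327.0 / 354.5 = 1178.86

1178.86 Hz


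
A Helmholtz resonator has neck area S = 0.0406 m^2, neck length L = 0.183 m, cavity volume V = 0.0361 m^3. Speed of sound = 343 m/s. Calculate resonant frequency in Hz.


Given values:
  S = 0.0406 m^2, L = 0.183 m, V = 0.0361 m^3, c = 343 m/s
Formula: f = (c / (2*pi)) * sqrt(S / (V * L))
Compute V * L = 0.0361 * 0.183 = 0.0066063
Compute S / (V * L) = 0.0406 / 0.0066063 = 6.1456
Compute sqrt(6.1456) = 2.479032
Compute c / (2*pi) = 343 / 6.283185 = 54.590148
f = 54.590148 * 2.479032 = 135.33

135.33 Hz


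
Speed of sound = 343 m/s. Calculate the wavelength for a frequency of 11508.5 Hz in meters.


Given values:
  c = 343 m/s, f = 11508.5 Hz
Formula: lambda = c / f
lambda = 343 / 11508.5
lambda = 0.0298

0.0298 m


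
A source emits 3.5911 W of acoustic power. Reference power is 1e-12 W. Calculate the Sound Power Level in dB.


Given values:
  W = 3.5911 W
  W_ref = 1e-12 W
Formula: SWL = 10 * log10(W / W_ref)
Compute ratio: W / W_ref = 3591100000000
Compute log10: log10(3591100000000) = 12.555227
Multiply: SWL = 10 * 12.555227 = 125.55

125.55 dB


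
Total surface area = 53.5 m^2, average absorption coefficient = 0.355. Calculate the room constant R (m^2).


Given values:
  S = 53.5 m^2, alpha = 0.355
Formula: R = S * alpha / (1 - alpha)
Numerator: 53.5 * 0.355 = 18.9925
Denominator: 1 - 0.355 = 0.645
R = 18.9925 / 0.645 = 29.45

29.45 m^2


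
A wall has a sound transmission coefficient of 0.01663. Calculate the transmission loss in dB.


Given values:
  tau = 0.01663
Formula: TL = 10 * log10(1 / tau)
Compute 1 / tau = 1 / 0.01663 = 60.1323
Compute log10(60.1323) = 1.779108
TL = 10 * 1.779108 = 17.79

17.79 dB


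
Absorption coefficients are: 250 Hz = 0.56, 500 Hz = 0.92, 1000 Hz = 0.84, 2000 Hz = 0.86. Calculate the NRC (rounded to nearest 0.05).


Given values:
  a_250 = 0.56, a_500 = 0.92
  a_1000 = 0.84, a_2000 = 0.86
Formula: NRC = (a250 + a500 + a1000 + a2000) / 4
Sum = 0.56 + 0.92 + 0.84 + 0.86 = 3.18
NRC = 3.18 / 4 = 0.795
Rounded to nearest 0.05: 0.8

0.8


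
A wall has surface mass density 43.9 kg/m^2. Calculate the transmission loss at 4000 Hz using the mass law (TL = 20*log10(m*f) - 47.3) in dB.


Given values:
  m = 43.9 kg/m^2, f = 4000 Hz
Formula: TL = 20 * log10(m * f) - 47.3
Compute m * f = 43.9 * 4000 = 175600.0
Compute log10(175600.0) = 5.244525
Compute 20 * 5.244525 = 104.8905
TL = 104.8905 - 47.3 = 57.59

57.59 dB


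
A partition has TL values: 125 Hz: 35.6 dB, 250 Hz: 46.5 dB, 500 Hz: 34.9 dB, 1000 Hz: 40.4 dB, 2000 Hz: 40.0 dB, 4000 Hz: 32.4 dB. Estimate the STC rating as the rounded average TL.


Given TL values at each frequency:
  125 Hz: 35.6 dB
  250 Hz: 46.5 dB
  500 Hz: 34.9 dB
  1000 Hz: 40.4 dB
  2000 Hz: 40.0 dB
  4000 Hz: 32.4 dB
Formula: STC ~ round(average of TL values)
Sum = 35.6 + 46.5 + 34.9 + 40.4 + 40.0 + 32.4 = 229.8
Average = 229.8 / 6 = 38.3
Rounded: 38

38


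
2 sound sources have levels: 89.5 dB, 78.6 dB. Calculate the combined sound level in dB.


Formula: L_total = 10 * log10( sum(10^(Li/10)) )
  Source 1: 10^(89.5/10) = 891250938.1337
  Source 2: 10^(78.6/10) = 72443596.0075
Sum of linear values = 963694534.1412
L_total = 10 * log10(963694534.1412) = 89.84

89.84 dB


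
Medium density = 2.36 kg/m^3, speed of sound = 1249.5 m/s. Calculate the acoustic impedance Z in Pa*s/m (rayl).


Given values:
  rho = 2.36 kg/m^3
  c = 1249.5 m/s
Formula: Z = rho * c
Z = 2.36 * 1249.5
Z = 2948.82

2948.82 rayl


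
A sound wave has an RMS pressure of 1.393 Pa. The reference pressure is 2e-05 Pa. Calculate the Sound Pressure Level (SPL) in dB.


Given values:
  p = 1.393 Pa
  p_ref = 2e-05 Pa
Formula: SPL = 20 * log10(p / p_ref)
Compute ratio: p / p_ref = 1.393 / 2e-05 = 69650
Compute log10: log10(69650) = 4.842921
Multiply: SPL = 20 * 4.842921 = 96.86

96.86 dB


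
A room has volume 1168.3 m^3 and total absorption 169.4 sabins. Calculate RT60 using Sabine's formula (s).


Given values:
  V = 1168.3 m^3
  A = 169.4 sabins
Formula: RT60 = 0.161 * V / A
Numerator: 0.161 * 1168.3 = 188.0963
RT60 = 188.0963 / 169.4 = 1.11

1.11 s


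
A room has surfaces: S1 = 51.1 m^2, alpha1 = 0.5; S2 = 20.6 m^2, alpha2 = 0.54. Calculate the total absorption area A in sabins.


Given surfaces:
  Surface 1: 51.1 * 0.5 = 25.55
  Surface 2: 20.6 * 0.54 = 11.124
Formula: A = sum(Si * alpha_i)
A = 25.55 + 11.124
A = 36.67

36.67 sabins


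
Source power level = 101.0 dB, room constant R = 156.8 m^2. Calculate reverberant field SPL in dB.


Given values:
  Lw = 101.0 dB, R = 156.8 m^2
Formula: SPL = Lw + 10 * log10(4 / R)
Compute 4 / R = 4 / 156.8 = 0.02551
Compute 10 * log10(0.02551) = -15.9329
SPL = 101.0 + (-15.9329) = 85.07

85.07 dB


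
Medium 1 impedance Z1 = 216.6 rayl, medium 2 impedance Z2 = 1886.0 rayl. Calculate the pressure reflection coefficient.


Given values:
  Z1 = 216.6 rayl, Z2 = 1886.0 rayl
Formula: R = (Z2 - Z1) / (Z2 + Z1)
Numerator: Z2 - Z1 = 1886.0 - 216.6 = 1669.4
Denominator: Z2 + Z1 = 1886.0 + 216.6 = 2102.6
R = 1669.4 / 2102.6 = 0.794

0.794


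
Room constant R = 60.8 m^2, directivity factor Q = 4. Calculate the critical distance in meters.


Given values:
  R = 60.8 m^2, Q = 4
Formula: d_c = 0.141 * sqrt(Q * R)
Compute Q * R = 4 * 60.8 = 243.2
Compute sqrt(243.2) = 15.5949
d_c = 0.141 * 15.5949 = 2.199

2.199 m


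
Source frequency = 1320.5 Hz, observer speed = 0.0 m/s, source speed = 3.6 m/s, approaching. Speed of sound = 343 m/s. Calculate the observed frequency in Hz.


Given values:
  f_s = 1320.5 Hz, v_o = 0.0 m/s, v_s = 3.6 m/s
  Direction: approaching
Formula: f_o = f_s * (c + v_o) / (c - v_s)
Numerator: c + v_o = 343 + 0.0 = 343.0
Denominator: c - v_s = 343 - 3.6 = 339.4
f_o = 1320.5 * 343.0 / 339.4 = 1334.51

1334.51 Hz


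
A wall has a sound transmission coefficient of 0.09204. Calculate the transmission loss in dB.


Given values:
  tau = 0.09204
Formula: TL = 10 * log10(1 / tau)
Compute 1 / tau = 1 / 0.09204 = 10.8648
Compute log10(10.8648) = 1.036022
TL = 10 * 1.036022 = 10.36

10.36 dB


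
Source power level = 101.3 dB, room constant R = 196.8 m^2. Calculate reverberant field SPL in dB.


Given values:
  Lw = 101.3 dB, R = 196.8 m^2
Formula: SPL = Lw + 10 * log10(4 / R)
Compute 4 / R = 4 / 196.8 = 0.020325
Compute 10 * log10(0.020325) = -16.9197
SPL = 101.3 + (-16.9197) = 84.38

84.38 dB


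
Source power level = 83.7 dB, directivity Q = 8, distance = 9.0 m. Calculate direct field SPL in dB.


Given values:
  Lw = 83.7 dB, Q = 8, r = 9.0 m
Formula: SPL = Lw + 10 * log10(Q / (4 * pi * r^2))
Compute 4 * pi * r^2 = 4 * pi * 9.0^2 = 1017.876
Compute Q / denom = 8 / 1017.876 = 0.0078595
Compute 10 * log10(0.0078595) = -21.0461
SPL = 83.7 + (-21.0461) = 62.65

62.65 dB


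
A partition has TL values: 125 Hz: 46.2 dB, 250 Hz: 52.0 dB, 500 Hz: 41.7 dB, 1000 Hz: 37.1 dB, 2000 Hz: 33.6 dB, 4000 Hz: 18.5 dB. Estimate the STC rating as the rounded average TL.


Given TL values at each frequency:
  125 Hz: 46.2 dB
  250 Hz: 52.0 dB
  500 Hz: 41.7 dB
  1000 Hz: 37.1 dB
  2000 Hz: 33.6 dB
  4000 Hz: 18.5 dB
Formula: STC ~ round(average of TL values)
Sum = 46.2 + 52.0 + 41.7 + 37.1 + 33.6 + 18.5 = 229.1
Average = 229.1 / 6 = 38.18
Rounded: 38

38


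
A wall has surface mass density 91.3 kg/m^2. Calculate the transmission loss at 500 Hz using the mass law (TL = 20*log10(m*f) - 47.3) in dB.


Given values:
  m = 91.3 kg/m^2, f = 500 Hz
Formula: TL = 20 * log10(m * f) - 47.3
Compute m * f = 91.3 * 500 = 45650.0
Compute log10(45650.0) = 4.659441
Compute 20 * 4.659441 = 93.1888
TL = 93.1888 - 47.3 = 45.89

45.89 dB


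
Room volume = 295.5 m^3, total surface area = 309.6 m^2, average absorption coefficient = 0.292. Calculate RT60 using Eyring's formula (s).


Given values:
  V = 295.5 m^3, S = 309.6 m^2, alpha = 0.292
Formula: RT60 = 0.161 * V / (-S * ln(1 - alpha))
Compute ln(1 - 0.292) = ln(0.708) = -0.345311
Denominator: -309.6 * -0.345311 = 106.9083
Numerator: 0.161 * 295.5 = 47.5755
RT60 = 47.5755 / 106.9083 = 0.445

0.445 s


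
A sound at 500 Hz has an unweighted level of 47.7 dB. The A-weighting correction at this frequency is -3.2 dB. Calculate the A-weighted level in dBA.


Given values:
  SPL = 47.7 dB
  A-weighting at 500 Hz = -3.2 dB
Formula: L_A = SPL + A_weight
L_A = 47.7 + (-3.2)
L_A = 44.5

44.5 dBA


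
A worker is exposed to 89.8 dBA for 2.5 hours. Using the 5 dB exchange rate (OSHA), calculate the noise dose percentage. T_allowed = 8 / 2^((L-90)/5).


Given values:
  L = 89.8 dBA, T = 2.5 hours
Formula: T_allowed = 8 / 2^((L - 90) / 5)
Compute exponent: (89.8 - 90) / 5 = -0.04
Compute 2^(-0.04) = 0.972655
T_allowed = 8 / 0.972655 = 8.22491 hours
Dose = (T / T_allowed) * 100
Dose = (2.5 / 8.22491) * 100 = 30.4

30.4 %


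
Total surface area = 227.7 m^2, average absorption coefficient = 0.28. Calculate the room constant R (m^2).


Given values:
  S = 227.7 m^2, alpha = 0.28
Formula: R = S * alpha / (1 - alpha)
Numerator: 227.7 * 0.28 = 63.756
Denominator: 1 - 0.28 = 0.72
R = 63.756 / 0.72 = 88.55

88.55 m^2


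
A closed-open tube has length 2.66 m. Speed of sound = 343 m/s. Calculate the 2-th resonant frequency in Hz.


Given values:
  Tube type: closed-open, L = 2.66 m, c = 343 m/s, n = 2
Formula: f_n = (2n - 1) * c / (4 * L)
Compute 2n - 1 = 2*2 - 1 = 3
Compute 4 * L = 4 * 2.66 = 10.64
f = 3 * 343 / 10.64
f = 96.71

96.71 Hz


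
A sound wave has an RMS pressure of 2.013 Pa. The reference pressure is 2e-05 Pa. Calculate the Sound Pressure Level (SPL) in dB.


Given values:
  p = 2.013 Pa
  p_ref = 2e-05 Pa
Formula: SPL = 20 * log10(p / p_ref)
Compute ratio: p / p_ref = 2.013 / 2e-05 = 100650
Compute log10: log10(100650) = 5.002814
Multiply: SPL = 20 * 5.002814 = 100.06

100.06 dB


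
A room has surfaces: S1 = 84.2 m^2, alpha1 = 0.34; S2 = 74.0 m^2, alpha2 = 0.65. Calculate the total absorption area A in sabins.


Given surfaces:
  Surface 1: 84.2 * 0.34 = 28.628
  Surface 2: 74.0 * 0.65 = 48.1
Formula: A = sum(Si * alpha_i)
A = 28.628 + 48.1
A = 76.73

76.73 sabins


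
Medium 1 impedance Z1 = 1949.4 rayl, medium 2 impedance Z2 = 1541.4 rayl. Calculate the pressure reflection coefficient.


Given values:
  Z1 = 1949.4 rayl, Z2 = 1541.4 rayl
Formula: R = (Z2 - Z1) / (Z2 + Z1)
Numerator: Z2 - Z1 = 1541.4 - 1949.4 = -408.0
Denominator: Z2 + Z1 = 1541.4 + 1949.4 = 3490.8
R = -408.0 / 3490.8 = -0.1169

-0.1169


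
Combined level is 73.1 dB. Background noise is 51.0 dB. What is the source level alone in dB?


Given values:
  L_total = 73.1 dB, L_bg = 51.0 dB
Formula: L_source = 10 * log10(10^(L_total/10) - 10^(L_bg/10))
Convert to linear:
  10^(73.1/10) = 20417379.4467
  10^(51.0/10) = 125892.5412
Difference: 20417379.4467 - 125892.5412 = 20291486.9055
L_source = 10 * log10(20291486.9055) = 73.07

73.07 dB


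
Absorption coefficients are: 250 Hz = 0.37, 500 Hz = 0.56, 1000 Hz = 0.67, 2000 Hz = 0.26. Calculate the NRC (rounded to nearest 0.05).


Given values:
  a_250 = 0.37, a_500 = 0.56
  a_1000 = 0.67, a_2000 = 0.26
Formula: NRC = (a250 + a500 + a1000 + a2000) / 4
Sum = 0.37 + 0.56 + 0.67 + 0.26 = 1.86
NRC = 1.86 / 4 = 0.465
Rounded to nearest 0.05: 0.45

0.45


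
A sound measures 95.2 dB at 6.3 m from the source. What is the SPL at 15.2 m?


Given values:
  SPL1 = 95.2 dB, r1 = 6.3 m, r2 = 15.2 m
Formula: SPL2 = SPL1 - 20 * log10(r2 / r1)
Compute ratio: r2 / r1 = 15.2 / 6.3 = 2.4127
Compute log10: log10(2.4127) = 0.382503
Compute drop: 20 * 0.382503 = 7.6501
SPL2 = 95.2 - 7.6501 = 87.55

87.55 dB


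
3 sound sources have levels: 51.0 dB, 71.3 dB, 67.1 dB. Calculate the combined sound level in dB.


Formula: L_total = 10 * log10( sum(10^(Li/10)) )
  Source 1: 10^(51.0/10) = 125892.5412
  Source 2: 10^(71.3/10) = 13489628.8259
  Source 3: 10^(67.1/10) = 5128613.8399
Sum of linear values = 18744135.207
L_total = 10 * log10(18744135.207) = 72.73

72.73 dB


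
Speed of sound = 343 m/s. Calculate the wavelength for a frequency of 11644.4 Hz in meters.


Given values:
  c = 343 m/s, f = 11644.4 Hz
Formula: lambda = c / f
lambda = 343 / 11644.4
lambda = 0.0295

0.0295 m


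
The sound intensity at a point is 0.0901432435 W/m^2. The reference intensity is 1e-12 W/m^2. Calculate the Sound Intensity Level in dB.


Given values:
  I = 0.0901432435 W/m^2
  I_ref = 1e-12 W/m^2
Formula: SIL = 10 * log10(I / I_ref)
Compute ratio: I / I_ref = 90143243500
Compute log10: log10(90143243500) = 10.954933
Multiply: SIL = 10 * 10.954933 = 109.55

109.55 dB


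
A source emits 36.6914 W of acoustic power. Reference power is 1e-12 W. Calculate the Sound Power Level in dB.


Given values:
  W = 36.6914 W
  W_ref = 1e-12 W
Formula: SWL = 10 * log10(W / W_ref)
Compute ratio: W / W_ref = 36691400000000
Compute log10: log10(36691400000000) = 13.564564
Multiply: SWL = 10 * 13.564564 = 135.65

135.65 dB


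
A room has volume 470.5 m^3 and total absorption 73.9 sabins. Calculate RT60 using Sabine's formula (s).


Given values:
  V = 470.5 m^3
  A = 73.9 sabins
Formula: RT60 = 0.161 * V / A
Numerator: 0.161 * 470.5 = 75.7505
RT60 = 75.7505 / 73.9 = 1.025

1.025 s


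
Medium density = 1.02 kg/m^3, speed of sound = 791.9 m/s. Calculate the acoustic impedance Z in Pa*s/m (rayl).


Given values:
  rho = 1.02 kg/m^3
  c = 791.9 m/s
Formula: Z = rho * c
Z = 1.02 * 791.9
Z = 807.74

807.74 rayl


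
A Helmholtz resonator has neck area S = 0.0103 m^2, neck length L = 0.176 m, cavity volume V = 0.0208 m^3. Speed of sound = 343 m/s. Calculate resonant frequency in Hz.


Given values:
  S = 0.0103 m^2, L = 0.176 m, V = 0.0208 m^3, c = 343 m/s
Formula: f = (c / (2*pi)) * sqrt(S / (V * L))
Compute V * L = 0.0208 * 0.176 = 0.0036608
Compute S / (V * L) = 0.0103 / 0.0036608 = 2.8136
Compute sqrt(2.8136) = 1.677379
Compute c / (2*pi) = 343 / 6.283185 = 54.590148
f = 54.590148 * 1.677379 = 91.57

91.57 Hz


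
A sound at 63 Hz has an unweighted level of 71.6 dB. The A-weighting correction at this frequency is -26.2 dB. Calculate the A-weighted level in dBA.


Given values:
  SPL = 71.6 dB
  A-weighting at 63 Hz = -26.2 dB
Formula: L_A = SPL + A_weight
L_A = 71.6 + (-26.2)
L_A = 45.4

45.4 dBA


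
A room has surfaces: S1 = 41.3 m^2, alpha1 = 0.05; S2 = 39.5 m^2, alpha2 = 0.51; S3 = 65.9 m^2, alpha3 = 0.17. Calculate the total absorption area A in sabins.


Given surfaces:
  Surface 1: 41.3 * 0.05 = 2.065
  Surface 2: 39.5 * 0.51 = 20.145
  Surface 3: 65.9 * 0.17 = 11.203
Formula: A = sum(Si * alpha_i)
A = 2.065 + 20.145 + 11.203
A = 33.41

33.41 sabins


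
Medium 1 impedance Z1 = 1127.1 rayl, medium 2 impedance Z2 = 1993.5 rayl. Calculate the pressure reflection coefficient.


Given values:
  Z1 = 1127.1 rayl, Z2 = 1993.5 rayl
Formula: R = (Z2 - Z1) / (Z2 + Z1)
Numerator: Z2 - Z1 = 1993.5 - 1127.1 = 866.4
Denominator: Z2 + Z1 = 1993.5 + 1127.1 = 3120.6
R = 866.4 / 3120.6 = 0.2776

0.2776


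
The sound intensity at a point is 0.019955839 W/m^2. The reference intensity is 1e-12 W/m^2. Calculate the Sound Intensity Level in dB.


Given values:
  I = 0.019955839 W/m^2
  I_ref = 1e-12 W/m^2
Formula: SIL = 10 * log10(I / I_ref)
Compute ratio: I / I_ref = 19955839000
Compute log10: log10(19955839000) = 10.30007
Multiply: SIL = 10 * 10.30007 = 103.0

103.0 dB


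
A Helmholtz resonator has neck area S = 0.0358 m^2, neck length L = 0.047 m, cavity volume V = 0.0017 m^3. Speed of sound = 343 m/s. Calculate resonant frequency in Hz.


Given values:
  S = 0.0358 m^2, L = 0.047 m, V = 0.0017 m^3, c = 343 m/s
Formula: f = (c / (2*pi)) * sqrt(S / (V * L))
Compute V * L = 0.0017 * 0.047 = 7.99e-05
Compute S / (V * L) = 0.0358 / 7.99e-05 = 448.0601
Compute sqrt(448.0601) = 21.16743
Compute c / (2*pi) = 343 / 6.283185 = 54.590148
f = 54.590148 * 21.16743 = 1155.53

1155.53 Hz


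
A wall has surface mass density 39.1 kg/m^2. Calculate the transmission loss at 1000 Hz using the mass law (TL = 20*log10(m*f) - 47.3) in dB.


Given values:
  m = 39.1 kg/m^2, f = 1000 Hz
Formula: TL = 20 * log10(m * f) - 47.3
Compute m * f = 39.1 * 1000 = 39100.0
Compute log10(39100.0) = 4.592177
Compute 20 * 4.592177 = 91.8435
TL = 91.8435 - 47.3 = 44.54

44.54 dB


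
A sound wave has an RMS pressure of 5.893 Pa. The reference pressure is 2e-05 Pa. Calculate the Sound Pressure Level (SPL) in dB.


Given values:
  p = 5.893 Pa
  p_ref = 2e-05 Pa
Formula: SPL = 20 * log10(p / p_ref)
Compute ratio: p / p_ref = 5.893 / 2e-05 = 294650
Compute log10: log10(294650) = 5.469306
Multiply: SPL = 20 * 5.469306 = 109.39

109.39 dB


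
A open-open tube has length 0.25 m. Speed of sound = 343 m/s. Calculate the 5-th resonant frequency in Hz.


Given values:
  Tube type: open-open, L = 0.25 m, c = 343 m/s, n = 5
Formula: f_n = n * c / (2 * L)
Compute 2 * L = 2 * 0.25 = 0.5
f = 5 * 343 / 0.5
f = 3430.0

3430.0 Hz


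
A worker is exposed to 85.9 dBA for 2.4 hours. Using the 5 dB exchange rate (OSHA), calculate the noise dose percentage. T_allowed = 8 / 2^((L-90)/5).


Given values:
  L = 85.9 dBA, T = 2.4 hours
Formula: T_allowed = 8 / 2^((L - 90) / 5)
Compute exponent: (85.9 - 90) / 5 = -0.82
Compute 2^(-0.82) = 0.566442
T_allowed = 8 / 0.566442 = 14.123247 hours
Dose = (T / T_allowed) * 100
Dose = (2.4 / 14.123247) * 100 = 16.99

16.99 %


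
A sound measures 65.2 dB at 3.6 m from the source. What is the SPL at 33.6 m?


Given values:
  SPL1 = 65.2 dB, r1 = 3.6 m, r2 = 33.6 m
Formula: SPL2 = SPL1 - 20 * log10(r2 / r1)
Compute ratio: r2 / r1 = 33.6 / 3.6 = 9.3333
Compute log10: log10(9.3333) = 0.970035
Compute drop: 20 * 0.970035 = 19.4007
SPL2 = 65.2 - 19.4007 = 45.8

45.8 dB


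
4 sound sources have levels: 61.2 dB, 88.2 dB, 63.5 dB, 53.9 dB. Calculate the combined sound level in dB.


Formula: L_total = 10 * log10( sum(10^(Li/10)) )
  Source 1: 10^(61.2/10) = 1318256.7386
  Source 2: 10^(88.2/10) = 660693448.0076
  Source 3: 10^(63.5/10) = 2238721.1386
  Source 4: 10^(53.9/10) = 245470.8916
Sum of linear values = 664495896.7764
L_total = 10 * log10(664495896.7764) = 88.22

88.22 dB


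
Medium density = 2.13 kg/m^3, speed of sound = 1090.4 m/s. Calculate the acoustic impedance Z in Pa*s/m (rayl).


Given values:
  rho = 2.13 kg/m^3
  c = 1090.4 m/s
Formula: Z = rho * c
Z = 2.13 * 1090.4
Z = 2322.55

2322.55 rayl


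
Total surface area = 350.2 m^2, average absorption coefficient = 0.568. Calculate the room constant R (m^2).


Given values:
  S = 350.2 m^2, alpha = 0.568
Formula: R = S * alpha / (1 - alpha)
Numerator: 350.2 * 0.568 = 198.9136
Denominator: 1 - 0.568 = 0.432
R = 198.9136 / 0.432 = 460.45

460.45 m^2


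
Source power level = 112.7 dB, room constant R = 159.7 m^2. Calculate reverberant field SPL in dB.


Given values:
  Lw = 112.7 dB, R = 159.7 m^2
Formula: SPL = Lw + 10 * log10(4 / R)
Compute 4 / R = 4 / 159.7 = 0.025047
Compute 10 * log10(0.025047) = -16.0124
SPL = 112.7 + (-16.0124) = 96.69

96.69 dB


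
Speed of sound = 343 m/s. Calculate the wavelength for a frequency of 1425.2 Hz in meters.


Given values:
  c = 343 m/s, f = 1425.2 Hz
Formula: lambda = c / f
lambda = 343 / 1425.2
lambda = 0.2407

0.2407 m


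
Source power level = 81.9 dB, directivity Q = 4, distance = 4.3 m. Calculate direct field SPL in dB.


Given values:
  Lw = 81.9 dB, Q = 4, r = 4.3 m
Formula: SPL = Lw + 10 * log10(Q / (4 * pi * r^2))
Compute 4 * pi * r^2 = 4 * pi * 4.3^2 = 232.3522
Compute Q / denom = 4 / 232.3522 = 0.01721524
Compute 10 * log10(0.01721524) = -17.6409
SPL = 81.9 + (-17.6409) = 64.26

64.26 dB


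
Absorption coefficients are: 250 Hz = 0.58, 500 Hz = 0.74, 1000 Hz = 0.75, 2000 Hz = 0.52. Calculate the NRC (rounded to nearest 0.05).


Given values:
  a_250 = 0.58, a_500 = 0.74
  a_1000 = 0.75, a_2000 = 0.52
Formula: NRC = (a250 + a500 + a1000 + a2000) / 4
Sum = 0.58 + 0.74 + 0.75 + 0.52 = 2.59
NRC = 2.59 / 4 = 0.6475
Rounded to nearest 0.05: 0.65

0.65


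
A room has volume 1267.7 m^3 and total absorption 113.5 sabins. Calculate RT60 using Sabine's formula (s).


Given values:
  V = 1267.7 m^3
  A = 113.5 sabins
Formula: RT60 = 0.161 * V / A
Numerator: 0.161 * 1267.7 = 204.0997
RT60 = 204.0997 / 113.5 = 1.798

1.798 s


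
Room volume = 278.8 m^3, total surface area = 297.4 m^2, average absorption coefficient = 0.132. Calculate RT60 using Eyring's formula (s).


Given values:
  V = 278.8 m^3, S = 297.4 m^2, alpha = 0.132
Formula: RT60 = 0.161 * V / (-S * ln(1 - alpha))
Compute ln(1 - 0.132) = ln(0.868) = -0.141564
Denominator: -297.4 * -0.141564 = 42.1011
Numerator: 0.161 * 278.8 = 44.8868
RT60 = 44.8868 / 42.1011 = 1.066

1.066 s


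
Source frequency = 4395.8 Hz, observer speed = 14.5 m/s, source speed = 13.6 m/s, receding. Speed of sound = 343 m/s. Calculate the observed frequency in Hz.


Given values:
  f_s = 4395.8 Hz, v_o = 14.5 m/s, v_s = 13.6 m/s
  Direction: receding
Formula: f_o = f_s * (c - v_o) / (c + v_s)
Numerator: c - v_o = 343 - 14.5 = 328.5
Denominator: c + v_s = 343 + 13.6 = 356.6
f_o = 4395.8 * 328.5 / 356.6 = 4049.41

4049.41 Hz


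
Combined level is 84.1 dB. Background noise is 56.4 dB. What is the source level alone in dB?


Given values:
  L_total = 84.1 dB, L_bg = 56.4 dB
Formula: L_source = 10 * log10(10^(L_total/10) - 10^(L_bg/10))
Convert to linear:
  10^(84.1/10) = 257039578.2769
  10^(56.4/10) = 436515.8322
Difference: 257039578.2769 - 436515.8322 = 256603062.4447
L_source = 10 * log10(256603062.4447) = 84.09

84.09 dB


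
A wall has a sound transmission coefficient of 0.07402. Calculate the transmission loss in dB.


Given values:
  tau = 0.07402
Formula: TL = 10 * log10(1 / tau)
Compute 1 / tau = 1 / 0.07402 = 13.5099
Compute log10(13.5099) = 1.130652
TL = 10 * 1.130652 = 11.31

11.31 dB


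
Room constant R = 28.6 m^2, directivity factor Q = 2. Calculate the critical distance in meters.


Given values:
  R = 28.6 m^2, Q = 2
Formula: d_c = 0.141 * sqrt(Q * R)
Compute Q * R = 2 * 28.6 = 57.2
Compute sqrt(57.2) = 7.5631
d_c = 0.141 * 7.5631 = 1.066

1.066 m


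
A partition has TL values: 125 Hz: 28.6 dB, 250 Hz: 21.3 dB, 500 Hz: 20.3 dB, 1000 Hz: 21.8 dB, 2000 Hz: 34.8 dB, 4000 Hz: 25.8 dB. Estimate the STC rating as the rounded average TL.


Given TL values at each frequency:
  125 Hz: 28.6 dB
  250 Hz: 21.3 dB
  500 Hz: 20.3 dB
  1000 Hz: 21.8 dB
  2000 Hz: 34.8 dB
  4000 Hz: 25.8 dB
Formula: STC ~ round(average of TL values)
Sum = 28.6 + 21.3 + 20.3 + 21.8 + 34.8 + 25.8 = 152.6
Average = 152.6 / 6 = 25.43
Rounded: 25

25


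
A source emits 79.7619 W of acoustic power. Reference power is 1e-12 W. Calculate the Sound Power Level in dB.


Given values:
  W = 79.7619 W
  W_ref = 1e-12 W
Formula: SWL = 10 * log10(W / W_ref)
Compute ratio: W / W_ref = 79761900000000
Compute log10: log10(79761900000000) = 13.901795
Multiply: SWL = 10 * 13.901795 = 139.02

139.02 dB


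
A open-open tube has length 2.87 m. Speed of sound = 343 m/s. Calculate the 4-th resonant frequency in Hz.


Given values:
  Tube type: open-open, L = 2.87 m, c = 343 m/s, n = 4
Formula: f_n = n * c / (2 * L)
Compute 2 * L = 2 * 2.87 = 5.74
f = 4 * 343 / 5.74
f = 239.02

239.02 Hz


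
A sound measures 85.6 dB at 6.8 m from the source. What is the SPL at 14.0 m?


Given values:
  SPL1 = 85.6 dB, r1 = 6.8 m, r2 = 14.0 m
Formula: SPL2 = SPL1 - 20 * log10(r2 / r1)
Compute ratio: r2 / r1 = 14.0 / 6.8 = 2.0588
Compute log10: log10(2.0588) = 0.313614
Compute drop: 20 * 0.313614 = 6.2723
SPL2 = 85.6 - 6.2723 = 79.33

79.33 dB


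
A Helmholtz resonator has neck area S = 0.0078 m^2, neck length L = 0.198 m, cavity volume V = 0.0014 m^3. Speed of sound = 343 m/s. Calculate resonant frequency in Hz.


Given values:
  S = 0.0078 m^2, L = 0.198 m, V = 0.0014 m^3, c = 343 m/s
Formula: f = (c / (2*pi)) * sqrt(S / (V * L))
Compute V * L = 0.0014 * 0.198 = 0.0002772
Compute S / (V * L) = 0.0078 / 0.0002772 = 28.1385
Compute sqrt(28.1385) = 5.304573
Compute c / (2*pi) = 343 / 6.283185 = 54.590148
f = 54.590148 * 5.304573 = 289.58

289.58 Hz


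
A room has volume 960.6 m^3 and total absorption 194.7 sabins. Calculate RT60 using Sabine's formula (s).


Given values:
  V = 960.6 m^3
  A = 194.7 sabins
Formula: RT60 = 0.161 * V / A
Numerator: 0.161 * 960.6 = 154.6566
RT60 = 154.6566 / 194.7 = 0.794

0.794 s


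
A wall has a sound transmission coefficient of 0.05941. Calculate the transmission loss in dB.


Given values:
  tau = 0.05941
Formula: TL = 10 * log10(1 / tau)
Compute 1 / tau = 1 / 0.05941 = 16.8322
Compute log10(16.8322) = 1.226141
TL = 10 * 1.226141 = 12.26

12.26 dB


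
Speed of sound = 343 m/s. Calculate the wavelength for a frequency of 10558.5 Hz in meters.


Given values:
  c = 343 m/s, f = 10558.5 Hz
Formula: lambda = c / f
lambda = 343 / 10558.5
lambda = 0.0325

0.0325 m


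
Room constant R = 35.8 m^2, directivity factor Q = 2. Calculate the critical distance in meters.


Given values:
  R = 35.8 m^2, Q = 2
Formula: d_c = 0.141 * sqrt(Q * R)
Compute Q * R = 2 * 35.8 = 71.6
Compute sqrt(71.6) = 8.4617
d_c = 0.141 * 8.4617 = 1.193

1.193 m


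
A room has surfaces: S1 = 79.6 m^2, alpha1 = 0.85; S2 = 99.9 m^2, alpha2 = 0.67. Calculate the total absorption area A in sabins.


Given surfaces:
  Surface 1: 79.6 * 0.85 = 67.66
  Surface 2: 99.9 * 0.67 = 66.933
Formula: A = sum(Si * alpha_i)
A = 67.66 + 66.933
A = 134.59

134.59 sabins


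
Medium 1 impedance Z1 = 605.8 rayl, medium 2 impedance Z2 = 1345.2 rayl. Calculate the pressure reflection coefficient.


Given values:
  Z1 = 605.8 rayl, Z2 = 1345.2 rayl
Formula: R = (Z2 - Z1) / (Z2 + Z1)
Numerator: Z2 - Z1 = 1345.2 - 605.8 = 739.4
Denominator: Z2 + Z1 = 1345.2 + 605.8 = 1951.0
R = 739.4 / 1951.0 = 0.379

0.379


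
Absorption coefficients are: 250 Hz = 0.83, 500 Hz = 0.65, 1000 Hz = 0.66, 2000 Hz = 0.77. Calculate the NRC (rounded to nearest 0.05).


Given values:
  a_250 = 0.83, a_500 = 0.65
  a_1000 = 0.66, a_2000 = 0.77
Formula: NRC = (a250 + a500 + a1000 + a2000) / 4
Sum = 0.83 + 0.65 + 0.66 + 0.77 = 2.91
NRC = 2.91 / 4 = 0.7275
Rounded to nearest 0.05: 0.75

0.75


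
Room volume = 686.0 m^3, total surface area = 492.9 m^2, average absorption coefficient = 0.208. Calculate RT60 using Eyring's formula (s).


Given values:
  V = 686.0 m^3, S = 492.9 m^2, alpha = 0.208
Formula: RT60 = 0.161 * V / (-S * ln(1 - alpha))
Compute ln(1 - 0.208) = ln(0.792) = -0.233194
Denominator: -492.9 * -0.233194 = 114.9413
Numerator: 0.161 * 686.0 = 110.446
RT60 = 110.446 / 114.9413 = 0.961

0.961 s


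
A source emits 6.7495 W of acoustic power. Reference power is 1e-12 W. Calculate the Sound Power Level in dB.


Given values:
  W = 6.7495 W
  W_ref = 1e-12 W
Formula: SWL = 10 * log10(W / W_ref)
Compute ratio: W / W_ref = 6749500000000
Compute log10: log10(6749500000000) = 12.829272
Multiply: SWL = 10 * 12.829272 = 128.29

128.29 dB


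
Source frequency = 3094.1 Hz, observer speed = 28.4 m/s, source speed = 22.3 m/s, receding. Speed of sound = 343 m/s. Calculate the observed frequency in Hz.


Given values:
  f_s = 3094.1 Hz, v_o = 28.4 m/s, v_s = 22.3 m/s
  Direction: receding
Formula: f_o = f_s * (c - v_o) / (c + v_s)
Numerator: c - v_o = 343 - 28.4 = 314.6
Denominator: c + v_s = 343 + 22.3 = 365.3
f_o = 3094.1 * 314.6 / 365.3 = 2664.67

2664.67 Hz


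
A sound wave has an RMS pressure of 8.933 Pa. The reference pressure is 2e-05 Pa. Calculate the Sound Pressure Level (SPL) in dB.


Given values:
  p = 8.933 Pa
  p_ref = 2e-05 Pa
Formula: SPL = 20 * log10(p / p_ref)
Compute ratio: p / p_ref = 8.933 / 2e-05 = 446650
Compute log10: log10(446650) = 5.649967
Multiply: SPL = 20 * 5.649967 = 113.0

113.0 dB


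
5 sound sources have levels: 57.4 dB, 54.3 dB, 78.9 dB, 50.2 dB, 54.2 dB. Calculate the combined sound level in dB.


Formula: L_total = 10 * log10( sum(10^(Li/10)) )
  Source 1: 10^(57.4/10) = 549540.8739
  Source 2: 10^(54.3/10) = 269153.4804
  Source 3: 10^(78.9/10) = 77624711.6629
  Source 4: 10^(50.2/10) = 104712.8548
  Source 5: 10^(54.2/10) = 263026.7992
Sum of linear values = 78811145.6712
L_total = 10 * log10(78811145.6712) = 78.97

78.97 dB


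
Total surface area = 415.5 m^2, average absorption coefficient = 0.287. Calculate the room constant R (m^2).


Given values:
  S = 415.5 m^2, alpha = 0.287
Formula: R = S * alpha / (1 - alpha)
Numerator: 415.5 * 0.287 = 119.2485
Denominator: 1 - 0.287 = 0.713
R = 119.2485 / 0.713 = 167.25

167.25 m^2


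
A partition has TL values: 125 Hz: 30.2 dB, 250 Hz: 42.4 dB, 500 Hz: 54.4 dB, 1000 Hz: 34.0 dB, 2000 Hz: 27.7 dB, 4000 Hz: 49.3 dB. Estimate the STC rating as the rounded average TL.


Given TL values at each frequency:
  125 Hz: 30.2 dB
  250 Hz: 42.4 dB
  500 Hz: 54.4 dB
  1000 Hz: 34.0 dB
  2000 Hz: 27.7 dB
  4000 Hz: 49.3 dB
Formula: STC ~ round(average of TL values)
Sum = 30.2 + 42.4 + 54.4 + 34.0 + 27.7 + 49.3 = 238.0
Average = 238.0 / 6 = 39.67
Rounded: 40

40


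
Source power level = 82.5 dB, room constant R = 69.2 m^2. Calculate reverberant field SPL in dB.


Given values:
  Lw = 82.5 dB, R = 69.2 m^2
Formula: SPL = Lw + 10 * log10(4 / R)
Compute 4 / R = 4 / 69.2 = 0.057803
Compute 10 * log10(0.057803) = -12.3805
SPL = 82.5 + (-12.3805) = 70.12

70.12 dB


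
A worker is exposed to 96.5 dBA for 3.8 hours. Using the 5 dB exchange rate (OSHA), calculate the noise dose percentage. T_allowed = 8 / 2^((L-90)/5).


Given values:
  L = 96.5 dBA, T = 3.8 hours
Formula: T_allowed = 8 / 2^((L - 90) / 5)
Compute exponent: (96.5 - 90) / 5 = 1.3
Compute 2^(1.3) = 2.462289
T_allowed = 8 / 2.462289 = 3.249009 hours
Dose = (T / T_allowed) * 100
Dose = (3.8 / 3.249009) * 100 = 116.96

116.96 %


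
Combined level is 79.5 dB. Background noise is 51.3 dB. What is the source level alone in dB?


Given values:
  L_total = 79.5 dB, L_bg = 51.3 dB
Formula: L_source = 10 * log10(10^(L_total/10) - 10^(L_bg/10))
Convert to linear:
  10^(79.5/10) = 89125093.8134
  10^(51.3/10) = 134896.2883
Difference: 89125093.8134 - 134896.2883 = 88990197.5251
L_source = 10 * log10(88990197.5251) = 79.49

79.49 dB


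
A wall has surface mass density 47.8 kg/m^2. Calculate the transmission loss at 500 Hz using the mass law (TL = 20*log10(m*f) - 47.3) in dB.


Given values:
  m = 47.8 kg/m^2, f = 500 Hz
Formula: TL = 20 * log10(m * f) - 47.3
Compute m * f = 47.8 * 500 = 23900.0
Compute log10(23900.0) = 4.378398
Compute 20 * 4.378398 = 87.568
TL = 87.568 - 47.3 = 40.27

40.27 dB


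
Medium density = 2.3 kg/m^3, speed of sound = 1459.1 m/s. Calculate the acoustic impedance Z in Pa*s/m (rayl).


Given values:
  rho = 2.3 kg/m^3
  c = 1459.1 m/s
Formula: Z = rho * c
Z = 2.3 * 1459.1
Z = 3355.93

3355.93 rayl


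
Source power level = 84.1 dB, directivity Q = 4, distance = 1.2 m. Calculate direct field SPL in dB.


Given values:
  Lw = 84.1 dB, Q = 4, r = 1.2 m
Formula: SPL = Lw + 10 * log10(Q / (4 * pi * r^2))
Compute 4 * pi * r^2 = 4 * pi * 1.2^2 = 18.0956
Compute Q / denom = 4 / 18.0956 = 0.22104821
Compute 10 * log10(0.22104821) = -6.5551
SPL = 84.1 + (-6.5551) = 77.54

77.54 dB


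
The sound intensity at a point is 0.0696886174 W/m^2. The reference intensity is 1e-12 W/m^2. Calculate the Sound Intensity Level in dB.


Given values:
  I = 0.0696886174 W/m^2
  I_ref = 1e-12 W/m^2
Formula: SIL = 10 * log10(I / I_ref)
Compute ratio: I / I_ref = 69688617400
Compute log10: log10(69688617400) = 10.843162
Multiply: SIL = 10 * 10.843162 = 108.43

108.43 dB


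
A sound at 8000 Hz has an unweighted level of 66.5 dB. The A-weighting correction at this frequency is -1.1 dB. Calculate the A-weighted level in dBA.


Given values:
  SPL = 66.5 dB
  A-weighting at 8000 Hz = -1.1 dB
Formula: L_A = SPL + A_weight
L_A = 66.5 + (-1.1)
L_A = 65.4

65.4 dBA


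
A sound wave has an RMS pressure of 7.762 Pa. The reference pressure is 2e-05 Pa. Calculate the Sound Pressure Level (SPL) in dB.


Given values:
  p = 7.762 Pa
  p_ref = 2e-05 Pa
Formula: SPL = 20 * log10(p / p_ref)
Compute ratio: p / p_ref = 7.762 / 2e-05 = 388100
Compute log10: log10(388100) = 5.588944
Multiply: SPL = 20 * 5.588944 = 111.78

111.78 dB


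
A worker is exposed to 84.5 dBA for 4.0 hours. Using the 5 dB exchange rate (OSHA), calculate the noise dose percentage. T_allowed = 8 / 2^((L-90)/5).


Given values:
  L = 84.5 dBA, T = 4.0 hours
Formula: T_allowed = 8 / 2^((L - 90) / 5)
Compute exponent: (84.5 - 90) / 5 = -1.1
Compute 2^(-1.1) = 0.466516
T_allowed = 8 / 0.466516 = 17.148394 hours
Dose = (T / T_allowed) * 100
Dose = (4.0 / 17.148394) * 100 = 23.33

23.33 %


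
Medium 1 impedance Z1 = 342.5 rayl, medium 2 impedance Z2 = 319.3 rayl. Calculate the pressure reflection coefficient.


Given values:
  Z1 = 342.5 rayl, Z2 = 319.3 rayl
Formula: R = (Z2 - Z1) / (Z2 + Z1)
Numerator: Z2 - Z1 = 319.3 - 342.5 = -23.2
Denominator: Z2 + Z1 = 319.3 + 342.5 = 661.8
R = -23.2 / 661.8 = -0.0351

-0.0351


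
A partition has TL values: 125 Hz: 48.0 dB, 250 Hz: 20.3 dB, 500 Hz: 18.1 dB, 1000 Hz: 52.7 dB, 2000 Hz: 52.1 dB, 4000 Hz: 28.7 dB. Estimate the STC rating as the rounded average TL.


Given TL values at each frequency:
  125 Hz: 48.0 dB
  250 Hz: 20.3 dB
  500 Hz: 18.1 dB
  1000 Hz: 52.7 dB
  2000 Hz: 52.1 dB
  4000 Hz: 28.7 dB
Formula: STC ~ round(average of TL values)
Sum = 48.0 + 20.3 + 18.1 + 52.7 + 52.1 + 28.7 = 219.9
Average = 219.9 / 6 = 36.65
Rounded: 37

37


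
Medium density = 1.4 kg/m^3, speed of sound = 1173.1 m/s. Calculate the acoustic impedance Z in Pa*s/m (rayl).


Given values:
  rho = 1.4 kg/m^3
  c = 1173.1 m/s
Formula: Z = rho * c
Z = 1.4 * 1173.1
Z = 1642.34

1642.34 rayl


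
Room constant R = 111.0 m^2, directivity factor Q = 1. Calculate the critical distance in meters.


Given values:
  R = 111.0 m^2, Q = 1
Formula: d_c = 0.141 * sqrt(Q * R)
Compute Q * R = 1 * 111.0 = 111.0
Compute sqrt(111.0) = 10.5357
d_c = 0.141 * 10.5357 = 1.486

1.486 m


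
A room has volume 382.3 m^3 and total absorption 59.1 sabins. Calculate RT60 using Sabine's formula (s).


Given values:
  V = 382.3 m^3
  A = 59.1 sabins
Formula: RT60 = 0.161 * V / A
Numerator: 0.161 * 382.3 = 61.5503
RT60 = 61.5503 / 59.1 = 1.041

1.041 s


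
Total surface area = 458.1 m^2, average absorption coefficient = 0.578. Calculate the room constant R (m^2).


Given values:
  S = 458.1 m^2, alpha = 0.578
Formula: R = S * alpha / (1 - alpha)
Numerator: 458.1 * 0.578 = 264.7818
Denominator: 1 - 0.578 = 0.422
R = 264.7818 / 0.422 = 627.45

627.45 m^2


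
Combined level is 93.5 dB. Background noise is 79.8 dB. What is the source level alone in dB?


Given values:
  L_total = 93.5 dB, L_bg = 79.8 dB
Formula: L_source = 10 * log10(10^(L_total/10) - 10^(L_bg/10))
Convert to linear:
  10^(93.5/10) = 2238721138.5683
  10^(79.8/10) = 95499258.6021
Difference: 2238721138.5683 - 95499258.6021 = 2143221879.9662
L_source = 10 * log10(2143221879.9662) = 93.31

93.31 dB


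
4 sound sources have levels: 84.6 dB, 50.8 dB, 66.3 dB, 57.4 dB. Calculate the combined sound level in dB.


Formula: L_total = 10 * log10( sum(10^(Li/10)) )
  Source 1: 10^(84.6/10) = 288403150.3127
  Source 2: 10^(50.8/10) = 120226.4435
  Source 3: 10^(66.3/10) = 4265795.188
  Source 4: 10^(57.4/10) = 549540.8739
Sum of linear values = 293338712.8181
L_total = 10 * log10(293338712.8181) = 84.67

84.67 dB


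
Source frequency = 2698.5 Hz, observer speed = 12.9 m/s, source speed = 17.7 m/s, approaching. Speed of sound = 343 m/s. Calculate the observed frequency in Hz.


Given values:
  f_s = 2698.5 Hz, v_o = 12.9 m/s, v_s = 17.7 m/s
  Direction: approaching
Formula: f_o = f_s * (c + v_o) / (c - v_s)
Numerator: c + v_o = 343 + 12.9 = 355.9
Denominator: c - v_s = 343 - 17.7 = 325.3
f_o = 2698.5 * 355.9 / 325.3 = 2952.34

2952.34 Hz


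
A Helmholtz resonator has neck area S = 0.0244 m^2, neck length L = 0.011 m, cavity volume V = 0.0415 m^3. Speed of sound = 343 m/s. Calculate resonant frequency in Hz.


Given values:
  S = 0.0244 m^2, L = 0.011 m, V = 0.0415 m^3, c = 343 m/s
Formula: f = (c / (2*pi)) * sqrt(S / (V * L))
Compute V * L = 0.0415 * 0.011 = 0.0004565
Compute S / (V * L) = 0.0244 / 0.0004565 = 53.4502
Compute sqrt(53.4502) = 7.310964
Compute c / (2*pi) = 343 / 6.283185 = 54.590148
f = 54.590148 * 7.310964 = 399.11

399.11 Hz


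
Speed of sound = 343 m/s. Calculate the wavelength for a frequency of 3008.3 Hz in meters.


Given values:
  c = 343 m/s, f = 3008.3 Hz
Formula: lambda = c / f
lambda = 343 / 3008.3
lambda = 0.114

0.114 m
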